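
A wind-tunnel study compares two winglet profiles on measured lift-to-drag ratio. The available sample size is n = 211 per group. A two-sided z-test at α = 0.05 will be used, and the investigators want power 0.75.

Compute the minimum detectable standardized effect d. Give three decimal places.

d ≈ 0.256

Required noncentrality: δ = z_{0.025} + z_{0.25} = 1.960 + 0.674 = 2.634.
(Lower-tail contribution to power is negligible for δ > 0.)
δ = d·√(n/2) ⇒ d = δ/√(n/2) = 2.634/√(211/2) = 0.2565.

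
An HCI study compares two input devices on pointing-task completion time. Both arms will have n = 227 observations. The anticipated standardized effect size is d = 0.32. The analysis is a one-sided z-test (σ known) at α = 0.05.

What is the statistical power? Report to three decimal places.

Noncentrality parameter: δ = d·√(n/2) = 0.32 × √(227/2) = 3.4092
Critical value for a one-sided test at α = 0.05: z_α = 1.645.
Power = P(Z > 1.645 − δ) = Φ(1.764) = 0.9612.

Power ≈ 0.961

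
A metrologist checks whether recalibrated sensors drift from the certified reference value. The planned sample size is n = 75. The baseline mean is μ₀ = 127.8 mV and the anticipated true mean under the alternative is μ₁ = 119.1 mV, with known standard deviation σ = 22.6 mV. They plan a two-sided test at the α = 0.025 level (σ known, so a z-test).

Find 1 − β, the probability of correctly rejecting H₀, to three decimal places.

Standardized effect: d = |μ₁ − μ₀| / σ = |119.1 − 127.8| / 22.6 = 0.3850
Noncentrality parameter: δ = d·√n = 0.3850 × √75 = 3.3338
Two-sided α = 0.025 → critical value z_{0.0125} = 2.241.
Power = Φ(δ − 2.241) + Φ(−δ − 2.241) = Φ(1.092) + Φ(-5.575) = 0.8627 + 0.0000 = 0.8627.

Power ≈ 0.863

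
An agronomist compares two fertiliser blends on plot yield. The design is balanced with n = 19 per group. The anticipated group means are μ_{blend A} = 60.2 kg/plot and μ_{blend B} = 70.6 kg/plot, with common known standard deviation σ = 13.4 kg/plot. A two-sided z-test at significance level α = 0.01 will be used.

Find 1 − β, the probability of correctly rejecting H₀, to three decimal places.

Standardized effect: d = |μ_{blend A} − μ_{blend B}| / σ = |60.2 − 70.6| / 13.4 = 0.7761
Noncentrality parameter: λ = d·√(n/2) = 0.7761 × √(19/2) = 2.3922
Critical value for a two-sided test at α = 0.01: z_{α/2} = 2.576.
Power = Φ(λ − 2.576) + Φ(−λ − 2.576) = Φ(-0.184) + Φ(-4.968) = 0.4271 + 0.0000 = 0.4271.

Power ≈ 0.427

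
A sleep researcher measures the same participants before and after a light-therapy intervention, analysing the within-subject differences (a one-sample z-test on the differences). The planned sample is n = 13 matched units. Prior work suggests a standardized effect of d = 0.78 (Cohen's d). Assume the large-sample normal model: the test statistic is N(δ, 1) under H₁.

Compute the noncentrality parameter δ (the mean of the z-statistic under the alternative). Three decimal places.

δ ≈ 2.812

The noncentrality parameter scales effect size by the design's sample-size factor: δ = d·√n = 0.78 × √13 = 2.8123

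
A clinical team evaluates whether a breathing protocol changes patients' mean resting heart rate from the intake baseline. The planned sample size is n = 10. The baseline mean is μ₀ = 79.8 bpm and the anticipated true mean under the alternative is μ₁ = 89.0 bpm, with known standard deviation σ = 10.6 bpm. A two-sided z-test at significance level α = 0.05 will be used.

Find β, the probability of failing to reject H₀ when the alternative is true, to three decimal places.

Standardized effect: d = |μ₁ − μ₀| / σ = |89.0 − 79.8| / 10.6 = 0.8679
Noncentrality parameter: δ = d·√n = 0.8679 × √10 = 2.7446
Critical value for a two-sided test at α = 0.05: z_{α/2} = 1.960.
Power = Φ(δ − 1.960) + Φ(−δ − 1.960) = Φ(0.785) + Φ(-4.705) = 0.7837 + 0.0000 = 0.7837.
Type II error: β = 1 − power = 1 − 0.7837 = 0.2163.

β ≈ 0.216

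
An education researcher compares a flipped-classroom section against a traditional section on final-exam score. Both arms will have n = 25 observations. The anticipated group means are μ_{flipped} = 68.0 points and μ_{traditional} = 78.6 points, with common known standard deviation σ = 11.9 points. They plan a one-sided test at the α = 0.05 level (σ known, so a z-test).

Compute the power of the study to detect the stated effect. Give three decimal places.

Power ≈ 0.934

Standardized effect: d = |μ_{flipped} − μ_{traditional}| / σ = |68.0 − 78.6| / 11.9 = 0.8908
Noncentrality parameter: δ = d·√(n/2) = 0.8908 × √(25/2) = 3.1493
One-sided α = 0.05 → critical value z_{0.05} = 1.645.
Power = P(Z > 1.645 − δ) = Φ(1.504) = 0.9338.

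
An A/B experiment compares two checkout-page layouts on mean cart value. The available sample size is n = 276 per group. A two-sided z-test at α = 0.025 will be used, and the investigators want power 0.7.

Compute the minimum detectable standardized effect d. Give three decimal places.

d ≈ 0.235

Need Φ(δ − 2.241) = 0.7, so δ = 2.241 + 0.524 = 2.766.
(Lower-tail contribution to power is negligible for δ > 0.)
δ = d·√(n/2) ⇒ d = δ/√(n/2) = 2.766/√(276/2) = 0.2354.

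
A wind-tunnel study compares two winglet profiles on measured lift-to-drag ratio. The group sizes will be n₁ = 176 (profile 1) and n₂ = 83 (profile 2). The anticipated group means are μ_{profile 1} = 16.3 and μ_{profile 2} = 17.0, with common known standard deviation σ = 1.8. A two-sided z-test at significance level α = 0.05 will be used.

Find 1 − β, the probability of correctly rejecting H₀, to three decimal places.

Standardized effect: d = |μ_{profile 1} − μ_{profile 2}| / σ = |16.3 − 17.0| / 1.8 = 0.3889
Noncentrality parameter: δ = d / √(1/n₁ + 1/n₂) = 0.3889 / √(1/176 + 1/83) = 2.9206
Critical value for a two-sided test at α = 0.05: z_{α/2} = 1.960.
Power = Φ(δ − 1.960) + Φ(−δ − 1.960) = Φ(0.961) + Φ(-4.881) = 0.8316 + 0.0000 = 0.8316.

Power ≈ 0.832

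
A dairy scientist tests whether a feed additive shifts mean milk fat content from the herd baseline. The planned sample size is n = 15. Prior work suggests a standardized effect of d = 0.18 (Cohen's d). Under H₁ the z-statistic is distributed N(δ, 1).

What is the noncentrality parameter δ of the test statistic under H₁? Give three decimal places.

δ = d·√n = 0.18 × √15 = 0.6971

δ ≈ 0.697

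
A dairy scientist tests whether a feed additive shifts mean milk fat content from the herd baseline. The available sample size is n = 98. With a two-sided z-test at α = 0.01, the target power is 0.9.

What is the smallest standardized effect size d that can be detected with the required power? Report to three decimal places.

d ≈ 0.390

Required noncentrality: δ = z_{0.005} + z_{0.10} = 2.576 + 1.282 = 3.857.
(The second rejection-region term Φ(−δ − z_{α/2}) is negligible and dropped.)
δ = d·√n ⇒ d = δ/√n = 3.857/√98 = 0.3897.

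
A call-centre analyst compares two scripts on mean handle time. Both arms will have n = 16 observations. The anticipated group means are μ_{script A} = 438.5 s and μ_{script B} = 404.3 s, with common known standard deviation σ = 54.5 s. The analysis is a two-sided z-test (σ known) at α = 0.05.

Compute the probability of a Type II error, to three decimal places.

Standardized effect: d = |μ_{script A} − μ_{script B}| / σ = |438.5 − 404.3| / 54.5 = 0.6275
Noncentrality parameter: δ = d·√(n/2) = 0.6275 × √(16/2) = 1.7749
Critical value for a two-sided test at α = 0.05: z_{α/2} = 1.960.
Power = Φ(δ − 1.960) + Φ(−δ − 1.960) = Φ(-0.185) + Φ(-3.735) = 0.4266 + 0.0001 = 0.4267.
Type II error: β = 1 − power = 1 − 0.4267 = 0.5733.

β ≈ 0.573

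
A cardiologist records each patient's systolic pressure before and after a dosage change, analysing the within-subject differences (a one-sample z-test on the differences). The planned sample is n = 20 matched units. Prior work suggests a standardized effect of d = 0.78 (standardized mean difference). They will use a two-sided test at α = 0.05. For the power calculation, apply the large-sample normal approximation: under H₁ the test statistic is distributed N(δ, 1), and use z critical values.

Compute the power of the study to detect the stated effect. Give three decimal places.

Power ≈ 0.937

Noncentrality parameter: δ = d·√n = 0.78 × √20 = 3.4883
Critical value for a two-sided test at α = 0.05: z_{α/2} = 1.960.
Power = Φ(δ − 1.960) + Φ(−δ − 1.960) = Φ(1.528) + Φ(-5.448) = 0.9368 + 0.0000 = 0.9368.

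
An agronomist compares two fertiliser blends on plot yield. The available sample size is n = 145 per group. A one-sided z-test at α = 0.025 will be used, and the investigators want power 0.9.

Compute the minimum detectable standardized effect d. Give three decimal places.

d ≈ 0.381

Need Φ(δ − 1.960) = 0.9, so δ = 1.960 + 1.282 = 3.242.
δ = d·√(n/2) ⇒ d = δ/√(n/2) = 3.242/√(145/2) = 0.3807.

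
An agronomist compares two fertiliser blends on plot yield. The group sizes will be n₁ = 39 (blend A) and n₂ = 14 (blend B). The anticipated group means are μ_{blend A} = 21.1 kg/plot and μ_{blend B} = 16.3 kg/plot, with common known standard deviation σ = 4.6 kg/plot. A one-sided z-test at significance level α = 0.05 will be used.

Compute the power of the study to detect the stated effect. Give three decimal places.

Power ≈ 0.956

Standardized effect: d = |μ_{blend A} − μ_{blend B}| / σ = |21.1 − 16.3| / 4.6 = 1.0435
Noncentrality parameter: δ = d / √(1/n₁ + 1/n₂) = 1.0435 / √(1/39 + 1/14) = 3.3492
One-sided α = 0.05 → critical value z_{0.05} = 1.645.
Power = Φ(δ − 1.645) = Φ(1.704) = 0.9558.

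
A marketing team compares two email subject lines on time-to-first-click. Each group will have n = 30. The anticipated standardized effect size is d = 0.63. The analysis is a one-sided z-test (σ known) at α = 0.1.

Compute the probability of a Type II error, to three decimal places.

Noncentrality parameter: δ = d·√(n/2) = 0.63 × √(30/2) = 2.4400
Critical value for a one-sided test at α = 0.1: z_α = 1.282.
Power = P(Z > 1.282 − δ) = Φ(1.158) = 0.8767.
Type II error: β = 1 − power = 1 − 0.8767 = 0.1233.

β ≈ 0.123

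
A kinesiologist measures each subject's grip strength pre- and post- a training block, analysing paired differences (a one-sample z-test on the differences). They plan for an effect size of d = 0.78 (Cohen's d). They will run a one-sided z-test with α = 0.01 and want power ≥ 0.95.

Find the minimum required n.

For power 0.95 need Φ(δ − z_{0.01}) = 0.95, so δ = z_{0.01} + z_{0.05} = 2.326 + 1.645 = 3.971.
δ = d·√n ⇒ n = (δ/d)² = (3.971 / 0.78)² = 25.92.
Rounding up, n = 26.

n = 26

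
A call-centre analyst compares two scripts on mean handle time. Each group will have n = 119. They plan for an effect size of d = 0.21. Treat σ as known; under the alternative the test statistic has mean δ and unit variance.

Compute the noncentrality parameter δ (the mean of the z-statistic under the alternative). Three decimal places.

δ ≈ 1.620

The noncentrality parameter scales effect size by the design's sample-size factor: δ = d·√(n/2) = 0.21 × √(119/2) = 1.6199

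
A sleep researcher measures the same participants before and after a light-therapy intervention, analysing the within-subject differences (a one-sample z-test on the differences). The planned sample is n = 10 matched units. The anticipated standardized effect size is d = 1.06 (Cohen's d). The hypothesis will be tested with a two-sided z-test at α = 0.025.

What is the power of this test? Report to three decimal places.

Power ≈ 0.867

Noncentrality parameter: δ = d·√n = 1.06 × √10 = 3.3520
Two-sided α = 0.025 → critical value z_{0.0125} = 2.241.
Power = Φ(δ − 2.241) + Φ(−δ − 2.241) = Φ(1.111) + Φ(-5.593) = 0.8666 + 0.0000 = 0.8666.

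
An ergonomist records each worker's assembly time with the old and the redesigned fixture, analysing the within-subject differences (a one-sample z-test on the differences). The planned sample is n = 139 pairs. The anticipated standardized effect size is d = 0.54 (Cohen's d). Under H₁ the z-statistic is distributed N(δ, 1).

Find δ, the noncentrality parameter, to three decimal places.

δ = d·√n = 0.54 × √139 = 6.3665

δ ≈ 6.367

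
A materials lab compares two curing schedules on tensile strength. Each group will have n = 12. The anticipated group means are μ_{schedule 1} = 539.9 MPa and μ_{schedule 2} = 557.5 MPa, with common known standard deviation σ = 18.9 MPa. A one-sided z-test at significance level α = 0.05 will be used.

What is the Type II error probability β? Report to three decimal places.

Standardized effect: d = |μ_{schedule 1} − μ_{schedule 2}| / σ = |539.9 − 557.5| / 18.9 = 0.9312
Noncentrality parameter: δ = d·√(n/2) = 0.9312 × √(12/2) = 2.2810
One-sided α = 0.05 → critical value z_{0.05} = 1.645.
Power = Φ(δ − 1.645) = Φ(0.636) = 0.7377.
Type II error: β = 1 − power = 1 − 0.7377 = 0.2623.

β ≈ 0.262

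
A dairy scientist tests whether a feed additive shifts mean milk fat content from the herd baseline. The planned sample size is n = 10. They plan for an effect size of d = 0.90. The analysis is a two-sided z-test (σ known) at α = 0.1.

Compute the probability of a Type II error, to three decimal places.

Noncentrality parameter: δ = d·√n = 0.90 × √10 = 2.8460
Critical value for a two-sided test at α = 0.1: z_{α/2} = 1.645.
Power = Φ(δ − 1.645) + Φ(−δ − 1.645) = Φ(1.201) + Φ(-4.491) = 0.8852 + 0.0000 = 0.8852.
Type II error: β = 1 − power = 1 − 0.8852 = 0.1148.

β ≈ 0.115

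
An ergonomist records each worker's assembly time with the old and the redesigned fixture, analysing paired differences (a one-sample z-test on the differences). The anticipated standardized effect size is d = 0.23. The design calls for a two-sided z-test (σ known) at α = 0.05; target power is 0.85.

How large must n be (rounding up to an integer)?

n = 170

For power 0.85 need Φ(δ − z_{0.025}) = 0.85, so δ = z_{0.025} + z_{0.15} = 1.960 + 1.036 = 2.996.
(For δ > 0 the lower-tail rejection region contributes negligibly to power, so the one-term inversion is standard.)
δ = d·√n ⇒ n = (δ/d)² = (2.996 / 0.23)² = 169.72.
Rounding up, n = 170.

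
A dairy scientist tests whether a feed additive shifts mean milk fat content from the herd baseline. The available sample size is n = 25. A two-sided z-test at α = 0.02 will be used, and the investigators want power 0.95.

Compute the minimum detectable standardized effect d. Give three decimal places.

Need Φ(δ − 2.326) = 0.95, so δ = 2.326 + 1.645 = 3.971.
(Lower-tail contribution to power is negligible for δ > 0.)
δ = d·√n ⇒ d = δ/√n = 3.971/√25 = 0.7942.

d ≈ 0.794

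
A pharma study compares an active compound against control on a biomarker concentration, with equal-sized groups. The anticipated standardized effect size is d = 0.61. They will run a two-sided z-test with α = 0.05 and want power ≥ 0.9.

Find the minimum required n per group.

Set Φ(δ − 1.960) = 0.9; then δ − 1.960 = Φ⁻¹(0.9) = 1.282, giving δ = 3.242.
(For δ > 0 the lower-tail rejection region contributes negligibly to power, so the one-term inversion is standard.)
δ = d·√(n/2) ⇒ n = 2(δ/d)² = 2 × (3.242 / 0.61)² = 56.48.
Rounding up, n = 57 per group.

n = 57 per group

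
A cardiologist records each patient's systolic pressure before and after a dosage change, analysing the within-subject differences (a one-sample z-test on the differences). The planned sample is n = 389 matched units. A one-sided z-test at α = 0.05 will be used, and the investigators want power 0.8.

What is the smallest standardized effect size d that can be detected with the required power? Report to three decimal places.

d ≈ 0.126

Required noncentrality: δ = z_{0.05} + z_{0.20} = 1.645 + 0.842 = 2.486.
δ = d·√n ⇒ d = δ/√n = 2.486/√389 = 0.1261.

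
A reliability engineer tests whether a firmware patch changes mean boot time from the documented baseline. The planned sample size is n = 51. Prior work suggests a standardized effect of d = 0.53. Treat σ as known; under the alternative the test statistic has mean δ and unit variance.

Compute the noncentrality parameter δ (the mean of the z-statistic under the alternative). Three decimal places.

δ = d·√n = 0.53 × √51 = 3.7850

δ ≈ 3.785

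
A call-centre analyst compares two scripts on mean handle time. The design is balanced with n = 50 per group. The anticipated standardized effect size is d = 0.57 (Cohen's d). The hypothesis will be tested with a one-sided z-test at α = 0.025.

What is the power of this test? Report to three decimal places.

Noncentrality parameter: δ = d·√(n/2) = 0.57 × √(50/2) = 2.8500
One-sided α = 0.025 → critical value z_{0.025} = 1.960.
Power = Φ(δ − 1.960) = Φ(0.890) = 0.8133.

Power ≈ 0.813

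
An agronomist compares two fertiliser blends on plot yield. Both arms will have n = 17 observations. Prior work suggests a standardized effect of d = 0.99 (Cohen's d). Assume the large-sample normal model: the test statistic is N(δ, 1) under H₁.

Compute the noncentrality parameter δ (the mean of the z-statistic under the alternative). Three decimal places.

δ ≈ 2.886

δ = d·√(n/2) = 0.99 × √(17/2) = 2.8863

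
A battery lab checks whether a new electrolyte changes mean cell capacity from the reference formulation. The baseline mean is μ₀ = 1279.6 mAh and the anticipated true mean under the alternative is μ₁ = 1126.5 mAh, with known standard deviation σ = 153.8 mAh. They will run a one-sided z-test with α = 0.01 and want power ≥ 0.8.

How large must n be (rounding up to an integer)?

Standardized effect: d = |μ₁ − μ₀| / σ = |1126.5 − 1279.6| / 153.8 = 0.9954
For power 0.8 need Φ(δ − z_{0.01}) = 0.8, so δ = z_{0.01} + z_{0.20} = 2.326 + 0.842 = 3.168.
δ = d·√n ⇒ n = (δ/d)² = (3.168 / 0.9954)² = 10.13.
Round up to the next whole unit.

n = 11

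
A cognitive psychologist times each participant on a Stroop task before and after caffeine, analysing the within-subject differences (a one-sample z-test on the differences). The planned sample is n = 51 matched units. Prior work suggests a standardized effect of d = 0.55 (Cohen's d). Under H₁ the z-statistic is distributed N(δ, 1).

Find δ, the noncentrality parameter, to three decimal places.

δ = d·√n = 0.55 × √51 = 3.9278

δ ≈ 3.928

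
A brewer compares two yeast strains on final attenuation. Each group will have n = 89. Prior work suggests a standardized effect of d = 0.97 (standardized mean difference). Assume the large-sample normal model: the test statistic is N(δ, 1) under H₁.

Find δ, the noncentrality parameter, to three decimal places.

δ ≈ 6.471

δ = d·√(n/2) = 0.97 × √(89/2) = 6.4707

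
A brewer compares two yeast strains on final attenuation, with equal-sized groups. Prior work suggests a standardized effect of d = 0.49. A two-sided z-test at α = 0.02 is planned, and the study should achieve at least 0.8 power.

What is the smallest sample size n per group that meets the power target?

n = 84 per group

For power 0.8 need Φ(δ − z_{0.01}) = 0.8, so δ = z_{0.01} + z_{0.20} = 2.326 + 0.842 = 3.168.
(The Φ(−δ − z_{α/2}) term is vanishingly small for δ > 0 and is dropped in the standard sample-size formula.)
δ = d·√(n/2) ⇒ n = 2(δ/d)² = 2 × (3.168 / 0.49)² = 83.60.
Round up to the next whole unit.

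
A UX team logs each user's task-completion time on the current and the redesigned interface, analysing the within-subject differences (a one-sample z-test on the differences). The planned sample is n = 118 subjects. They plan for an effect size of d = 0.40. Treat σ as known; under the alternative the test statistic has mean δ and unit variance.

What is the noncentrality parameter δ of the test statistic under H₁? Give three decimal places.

δ ≈ 4.345

The noncentrality parameter scales effect size by the design's sample-size factor: δ = d·√n = 0.40 × √118 = 4.3451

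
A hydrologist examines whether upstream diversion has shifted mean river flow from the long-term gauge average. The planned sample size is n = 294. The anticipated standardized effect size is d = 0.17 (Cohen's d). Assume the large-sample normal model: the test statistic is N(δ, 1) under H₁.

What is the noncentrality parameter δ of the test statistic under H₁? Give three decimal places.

δ ≈ 2.915

The noncentrality parameter scales effect size by the design's sample-size factor: δ = d·√n = 0.17 × √294 = 2.9149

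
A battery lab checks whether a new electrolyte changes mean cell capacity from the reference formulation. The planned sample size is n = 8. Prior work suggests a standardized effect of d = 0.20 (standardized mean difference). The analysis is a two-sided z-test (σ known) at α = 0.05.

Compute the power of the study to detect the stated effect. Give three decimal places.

Power ≈ 0.087

Noncentrality parameter: δ = d·√n = 0.20 × √8 = 0.5657
Two-sided α = 0.05 → critical value z_{0.025} = 1.960.
Power = Φ(δ − 1.960) + Φ(−δ − 1.960) = Φ(-1.394) + Φ(-2.526) = 0.0816 + 0.0058 = 0.0874.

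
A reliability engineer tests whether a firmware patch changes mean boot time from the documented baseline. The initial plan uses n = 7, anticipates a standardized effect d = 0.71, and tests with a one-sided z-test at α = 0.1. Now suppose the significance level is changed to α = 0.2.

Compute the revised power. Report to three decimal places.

Power ≈ 0.850

δ = d·√n = 0.71 × √7 = 1.8785 (unchanged). New critical value: z_{0.2} = 0.842.
Revised power = Φ(δ − 0.842) = Φ(1.037) = 0.8501.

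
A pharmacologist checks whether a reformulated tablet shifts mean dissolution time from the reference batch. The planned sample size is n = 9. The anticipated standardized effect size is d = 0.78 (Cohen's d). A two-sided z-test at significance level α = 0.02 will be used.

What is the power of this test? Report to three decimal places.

Noncentrality parameter: δ = d·√n = 0.78 × √9 = 2.3400
Two-sided α = 0.02 → critical value z_{0.01} = 2.326.
Power = Φ(δ − 2.326) + Φ(−δ − 2.326) = Φ(0.014) + Φ(-4.666) = 0.5054 + 0.0000 = 0.5054.

Power ≈ 0.505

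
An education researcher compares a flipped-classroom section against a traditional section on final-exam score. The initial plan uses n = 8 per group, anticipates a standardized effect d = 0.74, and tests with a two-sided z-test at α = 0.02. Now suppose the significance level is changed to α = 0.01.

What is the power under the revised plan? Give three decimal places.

δ = d·√(n/2) = 0.74 × √(8/2) = 1.4800 (unchanged). New critical value: z_{0.005} = 2.576.
Revised power = Φ(δ − 2.576) + Φ(−δ − 2.576) = Φ(-1.096) + Φ(-4.056) = 0.1366 + 0.0000 = 0.1366.

Power ≈ 0.137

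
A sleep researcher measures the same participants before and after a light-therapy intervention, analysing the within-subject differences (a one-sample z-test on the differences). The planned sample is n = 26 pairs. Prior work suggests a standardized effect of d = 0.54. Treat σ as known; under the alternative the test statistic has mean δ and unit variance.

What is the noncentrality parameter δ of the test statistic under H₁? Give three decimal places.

δ ≈ 2.753

δ = d·√n = 0.54 × √26 = 2.7535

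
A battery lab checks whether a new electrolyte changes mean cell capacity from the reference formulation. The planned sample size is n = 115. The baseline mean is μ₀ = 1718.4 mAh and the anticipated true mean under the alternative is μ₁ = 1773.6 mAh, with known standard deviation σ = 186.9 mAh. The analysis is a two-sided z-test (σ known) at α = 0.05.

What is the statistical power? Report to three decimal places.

Power ≈ 0.886

Standardized effect: d = |μ₁ − μ₀| / σ = |1773.6 − 1718.4| / 186.9 = 0.2953
Noncentrality parameter: δ = d·√n = 0.2953 × √115 = 3.1672
Two-sided α = 0.05 → critical value z_{0.025} = 1.960.
Power = Φ(δ − 1.960) + Φ(−δ − 1.960) = Φ(1.207) + Φ(-5.127) = 0.8863 + 0.0000 = 0.8863.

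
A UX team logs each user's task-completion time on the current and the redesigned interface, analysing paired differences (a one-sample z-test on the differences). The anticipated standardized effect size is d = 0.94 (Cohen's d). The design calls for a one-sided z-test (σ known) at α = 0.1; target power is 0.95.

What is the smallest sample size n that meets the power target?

n = 10

Set Φ(δ − 1.282) = 0.95; then δ − 1.282 = Φ⁻¹(0.95) = 1.645, giving δ = 2.926.
δ = d·√n ⇒ n = (δ/d)² = (2.926 / 0.94)² = 9.69.
Rounding up, n = 10.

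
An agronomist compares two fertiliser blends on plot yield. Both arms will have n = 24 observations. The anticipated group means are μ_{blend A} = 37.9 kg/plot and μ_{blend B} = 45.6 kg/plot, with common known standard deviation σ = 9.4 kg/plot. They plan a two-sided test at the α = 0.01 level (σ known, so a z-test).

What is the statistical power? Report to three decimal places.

Standardized effect: d = |μ_{blend A} − μ_{blend B}| / σ = |37.9 − 45.6| / 9.4 = 0.8191
Noncentrality parameter: δ = d·√(n/2) = 0.8191 × √(24/2) = 2.8376
Two-sided α = 0.01 → critical value z_{0.005} = 2.576.
Power = Φ(δ − 2.576) + Φ(−δ − 2.576) = Φ(0.262) + Φ(-5.413) = 0.6033 + 0.0000 = 0.6033.

Power ≈ 0.603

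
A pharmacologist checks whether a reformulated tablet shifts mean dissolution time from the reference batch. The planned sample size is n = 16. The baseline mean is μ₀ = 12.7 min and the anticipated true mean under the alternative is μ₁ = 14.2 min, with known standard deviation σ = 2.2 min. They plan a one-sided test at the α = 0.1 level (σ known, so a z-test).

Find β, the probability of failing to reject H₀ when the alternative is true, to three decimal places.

β ≈ 0.074

Standardized effect: d = |μ₁ − μ₀| / σ = |14.2 − 12.7| / 2.2 = 0.6818
Noncentrality parameter: δ = d·√n = 0.6818 × √16 = 2.7273
One-sided α = 0.1 → critical value z_{0.1} = 1.282.
Power = Φ(δ − 1.282) = Φ(1.446) = 0.9259.
Type II error: β = 1 − power = 1 − 0.9259 = 0.0741.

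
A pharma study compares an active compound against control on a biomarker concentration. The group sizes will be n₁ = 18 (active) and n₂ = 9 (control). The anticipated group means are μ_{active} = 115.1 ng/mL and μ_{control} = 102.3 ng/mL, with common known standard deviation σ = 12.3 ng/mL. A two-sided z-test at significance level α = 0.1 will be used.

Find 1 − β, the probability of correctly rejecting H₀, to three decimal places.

Power ≈ 0.817

Standardized effect: d = |μ_{active} − μ_{control}| / σ = |115.1 − 102.3| / 12.3 = 1.0407
Noncentrality parameter: δ = d / √(1/n₁ + 1/n₂) = 1.0407 / √(1/18 + 1/9) = 2.5491
Two-sided α = 0.1 → critical value z_{0.05} = 1.645.
Power = Φ(δ − 1.645) + Φ(−δ − 1.645) = Φ(0.904) + Φ(-4.194) = 0.8171 + 0.0000 = 0.8171.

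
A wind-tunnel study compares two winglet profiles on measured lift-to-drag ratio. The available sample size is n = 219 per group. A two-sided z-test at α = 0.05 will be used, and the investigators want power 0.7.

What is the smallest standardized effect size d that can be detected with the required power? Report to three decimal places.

Need Φ(δ − 1.960) = 0.7, so δ = 1.960 + 0.524 = 2.484.
(Lower-tail contribution to power is negligible for δ > 0.)
δ = d·√(n/2) ⇒ d = δ/√(n/2) = 2.484/√(219/2) = 0.2374.

d ≈ 0.237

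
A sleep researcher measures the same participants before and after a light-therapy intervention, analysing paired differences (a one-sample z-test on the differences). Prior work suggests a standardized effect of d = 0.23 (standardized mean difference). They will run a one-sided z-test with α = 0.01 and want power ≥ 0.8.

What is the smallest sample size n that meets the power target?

n = 190

For power 0.8 need Φ(δ − z_{0.01}) = 0.8, so δ = z_{0.01} + z_{0.20} = 2.326 + 0.842 = 3.168.
δ = d·√n ⇒ n = (δ/d)² = (3.168 / 0.23)² = 189.72.
Rounding up, n = 190.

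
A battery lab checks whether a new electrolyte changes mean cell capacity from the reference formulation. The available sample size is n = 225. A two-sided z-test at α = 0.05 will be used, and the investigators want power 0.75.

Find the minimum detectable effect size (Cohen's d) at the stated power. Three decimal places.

d ≈ 0.176

Required noncentrality: δ = z_{0.025} + z_{0.25} = 1.960 + 0.674 = 2.634.
(Lower-tail contribution to power is negligible for δ > 0.)
δ = d·√n ⇒ d = δ/√n = 2.634/√225 = 0.1756.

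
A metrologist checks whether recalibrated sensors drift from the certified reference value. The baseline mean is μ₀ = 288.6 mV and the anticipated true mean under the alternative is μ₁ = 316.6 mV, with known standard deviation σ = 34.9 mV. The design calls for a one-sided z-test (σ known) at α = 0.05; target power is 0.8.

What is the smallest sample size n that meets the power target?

Standardized effect: d = |μ₁ − μ₀| / σ = |316.6 − 288.6| / 34.9 = 0.8023
Set Φ(δ − 1.645) = 0.8; then δ − 1.645 = Φ⁻¹(0.8) = 0.842, giving δ = 2.486.
δ = d·√n ⇒ n = (δ/d)² = (2.486 / 0.8023)² = 9.61.
Rounding up, n = 10.

n = 10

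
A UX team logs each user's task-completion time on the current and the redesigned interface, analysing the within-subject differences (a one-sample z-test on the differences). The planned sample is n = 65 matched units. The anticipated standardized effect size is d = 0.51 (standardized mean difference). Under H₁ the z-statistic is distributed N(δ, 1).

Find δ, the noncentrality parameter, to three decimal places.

The noncentrality parameter scales effect size by the design's sample-size factor: δ = d·√n = 0.51 × √65 = 4.1118

δ ≈ 4.112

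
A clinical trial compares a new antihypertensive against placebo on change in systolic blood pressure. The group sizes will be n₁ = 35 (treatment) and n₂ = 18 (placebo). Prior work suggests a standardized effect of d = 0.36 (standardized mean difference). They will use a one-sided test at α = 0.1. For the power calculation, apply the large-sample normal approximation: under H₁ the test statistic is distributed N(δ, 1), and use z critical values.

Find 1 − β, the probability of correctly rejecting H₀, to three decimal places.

Noncentrality parameter: δ = d / √(1/n₁ + 1/n₂) = 0.36 / √(1/35 + 1/18) = 1.2412
One-sided α = 0.1 → critical value z_{0.1} = 1.282.
Power = Φ(δ − 1.282) = Φ(-0.040) = 0.4839.

Power ≈ 0.484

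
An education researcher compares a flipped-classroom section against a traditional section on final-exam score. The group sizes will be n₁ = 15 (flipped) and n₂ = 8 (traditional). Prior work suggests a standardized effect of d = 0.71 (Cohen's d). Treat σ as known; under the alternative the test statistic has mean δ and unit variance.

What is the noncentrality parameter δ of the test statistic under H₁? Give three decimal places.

δ = d / √(1/n₁ + 1/n₂) = 0.71 / √(1/15 + 1/8) = 1.6218

δ ≈ 1.622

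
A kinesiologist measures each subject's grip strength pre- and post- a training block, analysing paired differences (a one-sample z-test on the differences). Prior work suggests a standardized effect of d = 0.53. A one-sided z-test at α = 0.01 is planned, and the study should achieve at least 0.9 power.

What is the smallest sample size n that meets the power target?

n = 47

For power 0.9 need Φ(δ − z_{0.01}) = 0.9, so δ = z_{0.01} + z_{0.10} = 2.326 + 1.282 = 3.608.
δ = d·√n ⇒ n = (δ/d)² = (3.608 / 0.53)² = 46.34.
Rounding up, n = 47.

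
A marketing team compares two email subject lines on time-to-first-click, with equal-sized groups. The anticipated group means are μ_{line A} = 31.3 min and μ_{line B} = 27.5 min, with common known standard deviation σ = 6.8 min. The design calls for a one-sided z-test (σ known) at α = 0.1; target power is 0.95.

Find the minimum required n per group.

n = 55 per group

Standardized effect: d = |μ_{line A} − μ_{line B}| / σ = |31.3 − 27.5| / 6.8 = 0.5588
For power 0.95 need Φ(δ − z_{0.1}) = 0.95, so δ = z_{0.1} + z_{0.05} = 1.282 + 1.645 = 2.926.
δ = d·√(n/2) ⇒ n = 2(δ/d)² = 2 × (2.926 / 0.5588)² = 54.85.
Round up to the next whole unit.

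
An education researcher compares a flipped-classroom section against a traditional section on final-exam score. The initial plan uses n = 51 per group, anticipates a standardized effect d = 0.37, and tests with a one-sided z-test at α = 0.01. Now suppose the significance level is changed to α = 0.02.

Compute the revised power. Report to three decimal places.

Power ≈ 0.426

δ = d·√(n/2) = 0.37 × √(51/2) = 1.8684 (unchanged). New critical value: z_{0.02} = 2.054.
Revised power = P(Z > 2.054 − δ) = Φ(-0.185) = 0.4265.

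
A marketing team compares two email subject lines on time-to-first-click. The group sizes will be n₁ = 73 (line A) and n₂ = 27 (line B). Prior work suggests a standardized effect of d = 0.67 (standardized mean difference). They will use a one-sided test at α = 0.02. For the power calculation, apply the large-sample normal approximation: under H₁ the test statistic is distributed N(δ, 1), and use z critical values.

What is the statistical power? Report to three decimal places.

Noncentrality parameter: δ = d / √(1/n₁ + 1/n₂) = 0.67 / √(1/73 + 1/27) = 2.9745
Critical value for a one-sided test at α = 0.02: z_α = 2.054.
Power = Φ(δ − 2.054) = Φ(0.921) = 0.8214.

Power ≈ 0.821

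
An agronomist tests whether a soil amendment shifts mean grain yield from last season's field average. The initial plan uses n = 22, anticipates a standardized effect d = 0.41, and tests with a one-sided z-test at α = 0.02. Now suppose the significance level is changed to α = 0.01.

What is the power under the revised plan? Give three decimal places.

Power ≈ 0.343

δ = d·√n = 0.41 × √22 = 1.9231 (unchanged). New critical value: z_{0.01} = 2.326.
Revised power = P(Z > 2.326 − δ) = Φ(-0.403) = 0.3434.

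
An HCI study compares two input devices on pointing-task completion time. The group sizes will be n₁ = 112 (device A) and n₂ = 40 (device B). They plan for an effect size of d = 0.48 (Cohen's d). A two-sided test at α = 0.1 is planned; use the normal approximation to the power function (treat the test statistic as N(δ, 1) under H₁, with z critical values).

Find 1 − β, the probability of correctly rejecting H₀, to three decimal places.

Power ≈ 0.832

Noncentrality parameter: λ = d / √(1/n₁ + 1/n₂) = 0.48 / √(1/112 + 1/40) = 2.6059
Critical value for a two-sided test at α = 0.1: z_{α/2} = 1.645.
Power = Φ(λ − 1.645) + Φ(−λ − 1.645) = Φ(0.961) + Φ(-4.251) = 0.8317 + 0.0000 = 0.8317.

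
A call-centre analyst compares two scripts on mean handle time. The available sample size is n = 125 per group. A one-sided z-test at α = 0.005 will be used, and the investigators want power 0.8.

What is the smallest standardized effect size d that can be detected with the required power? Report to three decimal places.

d ≈ 0.432

Need Φ(δ − 2.576) = 0.8, so δ = 2.576 + 0.842 = 3.417.
δ = d·√(n/2) ⇒ d = δ/√(n/2) = 3.417/√(125/2) = 0.4323.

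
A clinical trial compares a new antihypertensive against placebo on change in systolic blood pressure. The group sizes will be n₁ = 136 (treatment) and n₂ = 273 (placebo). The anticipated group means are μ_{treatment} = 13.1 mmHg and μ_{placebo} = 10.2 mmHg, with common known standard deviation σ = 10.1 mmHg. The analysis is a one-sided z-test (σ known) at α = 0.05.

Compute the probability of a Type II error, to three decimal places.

Standardized effect: d = |μ_{treatment} − μ_{placebo}| / σ = |13.1 − 10.2| / 10.1 = 0.2871
Noncentrality parameter: δ = d / √(1/n₁ + 1/n₂) = 0.2871 / √(1/136 + 1/273) = 2.7357
Critical value for a one-sided test at α = 0.05: z_α = 1.645.
Power = P(Z > 1.645 − δ) = Φ(1.091) = 0.8623.
Type II error: β = 1 − power = 1 − 0.8623 = 0.1377.

β ≈ 0.138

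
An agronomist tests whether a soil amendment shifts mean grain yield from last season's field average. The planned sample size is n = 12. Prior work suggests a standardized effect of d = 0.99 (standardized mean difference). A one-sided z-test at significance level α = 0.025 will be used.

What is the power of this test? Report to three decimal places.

Power ≈ 0.929

Noncentrality parameter: δ = d·√n = 0.99 × √12 = 3.4295
One-sided α = 0.025 → critical value z_{0.025} = 1.960.
Power = P(Z > 1.960 − δ) = Φ(1.469) = 0.9292.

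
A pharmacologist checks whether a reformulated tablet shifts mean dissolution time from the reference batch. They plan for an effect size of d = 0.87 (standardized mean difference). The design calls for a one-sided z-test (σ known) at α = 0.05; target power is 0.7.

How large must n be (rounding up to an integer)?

n = 7

Set Φ(δ − 1.645) = 0.7; then δ − 1.645 = Φ⁻¹(0.7) = 0.524, giving δ = 2.169.
δ = d·√n ⇒ n = (δ/d)² = (2.169 / 0.87)² = 6.22.
Rounding up, n = 7.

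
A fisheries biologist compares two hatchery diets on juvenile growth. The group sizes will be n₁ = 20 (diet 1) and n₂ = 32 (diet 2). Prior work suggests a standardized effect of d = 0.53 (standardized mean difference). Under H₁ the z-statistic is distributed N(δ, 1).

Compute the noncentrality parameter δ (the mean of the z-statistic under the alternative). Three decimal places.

δ ≈ 1.859

δ = d / √(1/n₁ + 1/n₂) = 0.53 / √(1/20 + 1/32) = 1.8594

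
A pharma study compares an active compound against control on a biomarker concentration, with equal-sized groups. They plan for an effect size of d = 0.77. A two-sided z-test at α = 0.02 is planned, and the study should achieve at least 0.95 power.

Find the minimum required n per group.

n = 54 per group

Set Φ(δ − 2.326) = 0.95; then δ − 2.326 = Φ⁻¹(0.95) = 1.645, giving δ = 3.971.
(The Φ(−δ − z_{α/2}) term is vanishingly small for δ > 0 and is dropped in the standard sample-size formula.)
δ = d·√(n/2) ⇒ n = 2(δ/d)² = 2 × (3.971 / 0.77)² = 53.20.
Rounding up, n = 54 per group.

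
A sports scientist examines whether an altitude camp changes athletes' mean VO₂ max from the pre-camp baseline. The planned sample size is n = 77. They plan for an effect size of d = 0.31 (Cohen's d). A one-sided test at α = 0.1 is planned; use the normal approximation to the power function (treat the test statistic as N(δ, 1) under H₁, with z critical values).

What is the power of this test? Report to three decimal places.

Power ≈ 0.925

Noncentrality parameter: δ = d·√n = 0.31 × √77 = 2.7202
Critical value for a one-sided test at α = 0.1: z_α = 1.282.
Power = Φ(δ − 1.282) = Φ(1.439) = 0.9249.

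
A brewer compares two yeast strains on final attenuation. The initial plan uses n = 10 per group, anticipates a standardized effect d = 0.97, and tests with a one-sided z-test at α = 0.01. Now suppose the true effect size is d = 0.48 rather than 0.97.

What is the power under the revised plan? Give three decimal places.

Power ≈ 0.105

With d = 0.48: δ = d·√(n/2) = 0.48 × √(10/2) = 1.0733. Critical value z_{0.01} = 2.326.
Revised power = Φ(δ − 2.326) = Φ(-1.253) = 0.1051.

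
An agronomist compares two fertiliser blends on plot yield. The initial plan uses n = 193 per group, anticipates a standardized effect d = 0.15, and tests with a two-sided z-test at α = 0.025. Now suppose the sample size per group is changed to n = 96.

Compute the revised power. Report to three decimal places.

With n = 96 per group: δ = d·√(n/2) = 0.15 × √(96/2) = 1.0392. Critical value z_{0.0125} = 2.241.
Revised power = Φ(δ − 2.241) + Φ(−δ − 2.241) = Φ(-1.202) + Φ(-3.281) = 0.1146 + 0.0005 = 0.1152.

Power ≈ 0.115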